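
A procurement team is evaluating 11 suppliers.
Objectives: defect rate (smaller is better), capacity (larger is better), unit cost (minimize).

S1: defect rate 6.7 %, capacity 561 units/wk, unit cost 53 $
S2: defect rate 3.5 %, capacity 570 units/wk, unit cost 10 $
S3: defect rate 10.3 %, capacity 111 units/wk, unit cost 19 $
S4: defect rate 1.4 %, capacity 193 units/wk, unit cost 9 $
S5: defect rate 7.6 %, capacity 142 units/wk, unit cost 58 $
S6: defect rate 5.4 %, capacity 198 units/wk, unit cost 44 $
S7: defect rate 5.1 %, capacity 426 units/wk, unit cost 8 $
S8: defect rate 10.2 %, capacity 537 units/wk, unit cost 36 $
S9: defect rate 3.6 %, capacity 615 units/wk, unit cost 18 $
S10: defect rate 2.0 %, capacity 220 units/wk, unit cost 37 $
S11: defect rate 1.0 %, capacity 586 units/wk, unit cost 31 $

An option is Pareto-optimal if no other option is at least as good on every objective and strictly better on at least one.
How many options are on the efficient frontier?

S1: dominated by S2 (defect rate 3.5≤6.7, capacity 570≥561, unit cost 10≤53).
S2: not dominated.
S3: dominated by S2 (defect rate 3.5≤10.3, capacity 570≥111, unit cost 10≤19).
S4: not dominated.
S5: dominated by S1 (defect rate 6.7≤7.6, capacity 561≥142, unit cost 53≤58).
S6: dominated by S2 (defect rate 3.5≤5.4, capacity 570≥198, unit cost 10≤44).
S7: not dominated (best unit cost).
S8: dominated by S2 (defect rate 3.5≤10.2, capacity 570≥537, unit cost 10≤36).
S9: not dominated (best capacity).
S10: dominated by S11 (defect rate 1.0≤2.0, capacity 586≥220, unit cost 31≤37).
S11: not dominated (best defect rate).
Pareto-optimal: S2, S4, S7, S9, S11 → 5.

5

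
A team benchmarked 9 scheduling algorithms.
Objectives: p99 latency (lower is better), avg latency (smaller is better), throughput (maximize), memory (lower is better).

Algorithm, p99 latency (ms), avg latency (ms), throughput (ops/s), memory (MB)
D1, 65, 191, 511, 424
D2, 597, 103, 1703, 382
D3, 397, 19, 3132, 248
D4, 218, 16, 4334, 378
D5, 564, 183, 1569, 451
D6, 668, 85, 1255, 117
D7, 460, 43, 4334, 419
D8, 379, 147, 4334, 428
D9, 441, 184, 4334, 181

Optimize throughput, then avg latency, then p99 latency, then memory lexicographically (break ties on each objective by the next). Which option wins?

First maximize throughput: best is 4334, kept {D4, D7, D8, D9}.
Then minimize avg latency: best is 16, kept {D4}.

D4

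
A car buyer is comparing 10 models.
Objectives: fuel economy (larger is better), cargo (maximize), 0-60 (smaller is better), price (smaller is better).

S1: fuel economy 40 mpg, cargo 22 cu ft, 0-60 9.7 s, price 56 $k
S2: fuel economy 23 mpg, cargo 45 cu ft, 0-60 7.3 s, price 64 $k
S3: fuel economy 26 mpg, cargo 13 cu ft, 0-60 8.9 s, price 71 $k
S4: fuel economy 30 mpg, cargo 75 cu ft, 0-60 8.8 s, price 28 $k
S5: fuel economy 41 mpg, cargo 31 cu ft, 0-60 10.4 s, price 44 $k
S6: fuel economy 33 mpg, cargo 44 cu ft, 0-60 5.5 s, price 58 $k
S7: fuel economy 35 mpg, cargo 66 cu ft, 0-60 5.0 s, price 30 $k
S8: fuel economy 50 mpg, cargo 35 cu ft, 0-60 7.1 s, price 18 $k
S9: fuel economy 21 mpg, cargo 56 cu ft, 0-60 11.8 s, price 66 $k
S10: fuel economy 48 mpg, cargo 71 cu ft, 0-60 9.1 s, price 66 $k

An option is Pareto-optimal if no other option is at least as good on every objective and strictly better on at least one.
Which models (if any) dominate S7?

S1: worse on cargo (22 vs 66).
S2: worse on fuel economy (23 vs 35).
S3: worse on fuel economy (26 vs 35).
S4: worse on fuel economy (30 vs 35).
S5: worse on cargo (31 vs 66).
S6: worse on fuel economy (33 vs 35).
S8: worse on cargo (35 vs 66).
S9: worse on fuel economy (21 vs 35).
S10: worse on 0-60 (9.1 vs 5.0).
No option dominates S7.

none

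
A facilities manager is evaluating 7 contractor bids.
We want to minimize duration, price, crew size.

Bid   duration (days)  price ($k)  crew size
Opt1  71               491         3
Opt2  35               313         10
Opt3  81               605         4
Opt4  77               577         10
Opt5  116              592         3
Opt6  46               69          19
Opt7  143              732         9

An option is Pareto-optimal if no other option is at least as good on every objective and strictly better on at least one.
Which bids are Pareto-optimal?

Opt1: not dominated.
Opt2: not dominated (best duration).
Opt3: dominated by Opt1 (duration 71≤81, price 491≤605, crew size 3≤4).
Opt4: dominated by Opt1 (duration 71≤77, price 491≤577, crew size 3≤10).
Opt5: dominated by Opt1 (duration 71≤116, price 491≤592, crew size 3≤3).
Opt6: not dominated (best price).
Opt7: dominated by Opt1 (duration 71≤143, price 491≤732, crew size 3≤9).

Opt1, Opt2, Opt6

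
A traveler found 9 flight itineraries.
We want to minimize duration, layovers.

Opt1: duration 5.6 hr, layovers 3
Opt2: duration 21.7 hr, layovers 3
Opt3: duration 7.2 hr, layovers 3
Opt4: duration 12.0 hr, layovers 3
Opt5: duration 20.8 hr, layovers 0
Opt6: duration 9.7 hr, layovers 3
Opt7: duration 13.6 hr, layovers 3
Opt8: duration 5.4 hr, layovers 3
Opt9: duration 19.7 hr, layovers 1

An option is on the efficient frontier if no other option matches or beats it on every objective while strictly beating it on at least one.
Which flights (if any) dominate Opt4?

Opt1: duration 5.6≤12.0, layovers 3≤3 — dominates Opt4.
Opt3: duration 7.2≤12.0, layovers 3≤3 — dominates Opt4.
Opt6: duration 9.7≤12.0, layovers 3≤3 — dominates Opt4.
Opt8: duration 5.4≤12.0, layovers 3≤3 — dominates Opt4.
Others (Opt2, Opt5, Opt7, Opt9) are each worse than Opt4 on at least one objective.

Opt1, Opt3, Opt6, Opt8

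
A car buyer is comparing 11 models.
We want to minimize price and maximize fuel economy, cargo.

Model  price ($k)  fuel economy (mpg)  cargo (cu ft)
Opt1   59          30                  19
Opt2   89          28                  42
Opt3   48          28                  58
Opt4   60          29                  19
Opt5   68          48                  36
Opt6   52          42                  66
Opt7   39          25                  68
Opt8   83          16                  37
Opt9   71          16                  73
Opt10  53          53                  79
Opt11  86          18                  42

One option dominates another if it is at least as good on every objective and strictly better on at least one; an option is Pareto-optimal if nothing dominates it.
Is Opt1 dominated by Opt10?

Opt10 vs Opt1: price 53≤59, fuel economy 53≥30, cargo 79≥19 — Opt10 is at least as good on every objective with at least one strict improvement.

Yes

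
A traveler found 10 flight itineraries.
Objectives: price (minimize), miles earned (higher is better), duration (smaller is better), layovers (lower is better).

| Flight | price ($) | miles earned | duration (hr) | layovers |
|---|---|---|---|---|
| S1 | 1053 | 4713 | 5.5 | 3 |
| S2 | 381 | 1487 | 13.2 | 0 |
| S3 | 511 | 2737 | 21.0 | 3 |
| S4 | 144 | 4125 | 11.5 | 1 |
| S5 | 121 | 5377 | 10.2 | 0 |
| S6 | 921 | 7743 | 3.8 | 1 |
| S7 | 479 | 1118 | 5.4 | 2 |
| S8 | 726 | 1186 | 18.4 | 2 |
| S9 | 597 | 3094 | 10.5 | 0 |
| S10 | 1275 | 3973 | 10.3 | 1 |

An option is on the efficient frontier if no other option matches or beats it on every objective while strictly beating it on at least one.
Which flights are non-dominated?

S1: dominated by S6 (price 921≤1053, miles earned 7743≥4713, duration 3.8≤5.5, layovers 1≤3).
S2: dominated by S5 (price 121≤381, miles earned 5377≥1487, duration 10.2≤13.2, layovers 0≤0).
S3: dominated by S4 (price 144≤511, miles earned 4125≥2737, duration 11.5≤21.0, layovers 1≤3).
S4: dominated by S5 (price 121≤144, miles earned 5377≥4125, duration 10.2≤11.5, layovers 0≤1).
S5: not dominated (best price).
S6: not dominated (best miles earned).
S7: not dominated.
S8: dominated by S2 (price 381≤726, miles earned 1487≥1186, duration 13.2≤18.4, layovers 0≤2).
S9: dominated by S5 (price 121≤597, miles earned 5377≥3094, duration 10.2≤10.5, layovers 0≤0).
S10: dominated by S5 (price 121≤1275, miles earned 5377≥3973, duration 10.2≤10.3, layovers 0≤1).

S5, S6, S7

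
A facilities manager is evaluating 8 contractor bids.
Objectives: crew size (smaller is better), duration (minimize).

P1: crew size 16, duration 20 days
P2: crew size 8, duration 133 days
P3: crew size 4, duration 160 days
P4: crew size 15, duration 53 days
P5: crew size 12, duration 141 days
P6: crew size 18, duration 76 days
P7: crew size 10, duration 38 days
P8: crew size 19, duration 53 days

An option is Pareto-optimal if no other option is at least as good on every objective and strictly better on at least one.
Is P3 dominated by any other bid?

P1: worse on crew size (16 vs 4).
P2: worse on crew size (8 vs 4).
P4: worse on crew size (15 vs 4).
P5: worse on crew size (12 vs 4).
P6: worse on crew size (18 vs 4).
P7: worse on crew size (10 vs 4).
P8: worse on crew size (19 vs 4).
No option is at least as good as P3 on every objective and strictly better on one.

No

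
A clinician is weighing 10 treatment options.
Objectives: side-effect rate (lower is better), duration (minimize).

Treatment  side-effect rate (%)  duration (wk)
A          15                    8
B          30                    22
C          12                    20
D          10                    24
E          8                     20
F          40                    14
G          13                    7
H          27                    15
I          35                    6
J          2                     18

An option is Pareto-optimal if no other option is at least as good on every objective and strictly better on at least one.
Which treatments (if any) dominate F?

A, G, I

A: side-effect rate 15≤40, duration 8≤14 — dominates F.
G: side-effect rate 13≤40, duration 7≤14 — dominates F.
I: side-effect rate 35≤40, duration 6≤14 — dominates F.
Others (B, C, D, E, H, J) are each worse than F on at least one objective.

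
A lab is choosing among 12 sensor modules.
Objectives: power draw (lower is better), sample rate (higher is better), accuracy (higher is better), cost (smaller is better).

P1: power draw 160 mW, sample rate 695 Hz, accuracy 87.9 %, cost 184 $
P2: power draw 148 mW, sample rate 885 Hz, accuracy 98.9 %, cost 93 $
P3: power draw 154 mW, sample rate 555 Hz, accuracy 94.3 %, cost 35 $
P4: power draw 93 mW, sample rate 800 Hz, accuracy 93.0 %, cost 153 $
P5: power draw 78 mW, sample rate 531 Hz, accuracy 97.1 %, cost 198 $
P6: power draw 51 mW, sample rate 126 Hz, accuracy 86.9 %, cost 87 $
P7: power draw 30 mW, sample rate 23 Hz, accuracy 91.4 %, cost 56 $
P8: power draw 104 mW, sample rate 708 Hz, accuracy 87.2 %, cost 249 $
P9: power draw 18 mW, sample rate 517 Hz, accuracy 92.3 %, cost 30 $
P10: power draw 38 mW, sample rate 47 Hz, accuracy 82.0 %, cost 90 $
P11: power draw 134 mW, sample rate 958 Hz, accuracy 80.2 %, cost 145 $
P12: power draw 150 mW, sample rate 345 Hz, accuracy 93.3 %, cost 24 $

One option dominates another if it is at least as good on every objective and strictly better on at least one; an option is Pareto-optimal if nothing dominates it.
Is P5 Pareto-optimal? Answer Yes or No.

P1: worse on power draw (160 vs 78).
P2: worse on power draw (148 vs 78).
P3: worse on power draw (154 vs 78).
P4: worse on power draw (93 vs 78).
P6: worse on sample rate (126 vs 531).
P7: worse on sample rate (23 vs 531).
P8: worse on power draw (104 vs 78).
P9: worse on sample rate (517 vs 531).
P10: worse on sample rate (47 vs 531).
P11: worse on power draw (134 vs 78).
P12: worse on power draw (150 vs 78).
No option is at least as good as P5 on every objective and strictly better on one.

Yes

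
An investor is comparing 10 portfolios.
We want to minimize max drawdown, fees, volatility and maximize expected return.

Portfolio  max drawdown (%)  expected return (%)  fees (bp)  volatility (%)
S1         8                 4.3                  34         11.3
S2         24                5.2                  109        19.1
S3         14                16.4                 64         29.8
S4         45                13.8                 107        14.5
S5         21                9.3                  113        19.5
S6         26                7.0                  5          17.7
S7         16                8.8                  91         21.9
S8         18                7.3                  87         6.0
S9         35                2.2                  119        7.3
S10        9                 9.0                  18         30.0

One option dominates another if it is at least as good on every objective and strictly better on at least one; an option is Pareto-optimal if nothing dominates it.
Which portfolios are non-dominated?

S1, S3, S4, S5, S6, S7, S8, S10

S1: not dominated (best max drawdown).
S2: dominated by S8 (max drawdown 18≤24, expected return 7.3≥5.2, fees 87≤109, volatility 6.0≤19.1).
S3: not dominated (best expected return).
S4: not dominated.
S5: not dominated.
S6: not dominated (best fees).
S7: not dominated.
S8: not dominated (best volatility).
S9: dominated by S8 (max drawdown 18≤35, expected return 7.3≥2.2, fees 87≤119, volatility 6.0≤7.3).
S10: not dominated.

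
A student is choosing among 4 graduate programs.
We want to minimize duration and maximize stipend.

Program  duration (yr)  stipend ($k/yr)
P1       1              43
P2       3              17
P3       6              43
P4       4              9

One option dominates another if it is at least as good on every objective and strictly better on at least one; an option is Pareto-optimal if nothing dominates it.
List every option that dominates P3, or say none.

P1

P1: duration 1≤6, stipend 43≥43 — dominates P3.
Others (P2, P4) are each worse than P3 on at least one objective.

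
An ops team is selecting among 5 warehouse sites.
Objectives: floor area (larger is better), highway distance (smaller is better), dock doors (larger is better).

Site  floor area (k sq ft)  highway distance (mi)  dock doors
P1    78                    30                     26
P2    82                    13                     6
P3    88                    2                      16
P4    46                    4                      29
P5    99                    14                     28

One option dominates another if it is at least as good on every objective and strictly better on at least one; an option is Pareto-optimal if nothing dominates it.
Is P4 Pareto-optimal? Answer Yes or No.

P1: worse on highway distance (30 vs 4).
P2: worse on highway distance (13 vs 4).
P3: worse on dock doors (16 vs 29).
P5: worse on highway distance (14 vs 4).
No option is at least as good as P4 on every objective and strictly better on one.

Yes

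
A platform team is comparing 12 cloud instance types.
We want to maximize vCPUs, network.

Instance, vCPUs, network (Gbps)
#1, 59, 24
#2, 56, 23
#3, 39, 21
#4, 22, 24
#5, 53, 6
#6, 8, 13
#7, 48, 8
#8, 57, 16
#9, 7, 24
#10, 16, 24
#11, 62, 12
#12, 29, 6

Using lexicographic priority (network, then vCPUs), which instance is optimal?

#1

First maximize network: best is 24, kept {#1, #4, #9, #10}.
Then maximize vCPUs: best is 59, kept {#1}.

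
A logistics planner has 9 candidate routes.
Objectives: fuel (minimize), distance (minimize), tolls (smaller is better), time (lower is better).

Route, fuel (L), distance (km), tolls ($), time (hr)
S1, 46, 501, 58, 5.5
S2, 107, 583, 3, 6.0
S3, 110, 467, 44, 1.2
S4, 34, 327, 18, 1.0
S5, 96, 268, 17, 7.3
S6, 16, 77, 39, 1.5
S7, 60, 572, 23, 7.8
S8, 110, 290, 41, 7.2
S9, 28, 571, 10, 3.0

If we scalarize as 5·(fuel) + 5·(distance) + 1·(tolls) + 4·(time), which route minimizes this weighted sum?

S1: 5·46 + 5·501 + 1·58 + 4·5.5 = 2815.0
S2: 5·107 + 5·583 + 1·3 + 4·6.0 = 3477.0
S3: 5·110 + 5·467 + 1·44 + 4·1.2 = 2933.8
S4: 5·34 + 5·327 + 1·18 + 4·1.0 = 1827.0
S5: 5·96 + 5·268 + 1·17 + 4·7.3 = 1866.2
S6: 5·16 + 5·77 + 1·39 + 4·1.5 = 510.0
S7: 5·60 + 5·572 + 1·23 + 4·7.8 = 3214.2
S8: 5·110 + 5·290 + 1·41 + 4·7.2 = 2069.8
S9: 5·28 + 5·571 + 1·10 + 4·3.0 = 3017.0
Lowest: S6 at 510.0.

S6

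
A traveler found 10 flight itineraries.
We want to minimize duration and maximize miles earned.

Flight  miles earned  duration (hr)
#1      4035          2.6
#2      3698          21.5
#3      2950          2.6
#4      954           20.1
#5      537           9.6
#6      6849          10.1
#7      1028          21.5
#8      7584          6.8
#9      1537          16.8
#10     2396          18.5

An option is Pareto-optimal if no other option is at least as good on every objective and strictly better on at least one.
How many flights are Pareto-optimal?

2

#1: not dominated.
#2: dominated by #1 (miles earned 4035≥3698, duration 2.6≤21.5).
#3: dominated by #1 (miles earned 4035≥2950, duration 2.6≤2.6).
#4: dominated by #1 (miles earned 4035≥954, duration 2.6≤20.1).
#5: dominated by #1 (miles earned 4035≥537, duration 2.6≤9.6).
#6: dominated by #8 (miles earned 7584≥6849, duration 6.8≤10.1).
#7: dominated by #1 (miles earned 4035≥1028, duration 2.6≤21.5).
#8: not dominated (best miles earned).
#9: dominated by #1 (miles earned 4035≥1537, duration 2.6≤16.8).
#10: dominated by #1 (miles earned 4035≥2396, duration 2.6≤18.5).
Pareto-optimal: #1, #8 → 2.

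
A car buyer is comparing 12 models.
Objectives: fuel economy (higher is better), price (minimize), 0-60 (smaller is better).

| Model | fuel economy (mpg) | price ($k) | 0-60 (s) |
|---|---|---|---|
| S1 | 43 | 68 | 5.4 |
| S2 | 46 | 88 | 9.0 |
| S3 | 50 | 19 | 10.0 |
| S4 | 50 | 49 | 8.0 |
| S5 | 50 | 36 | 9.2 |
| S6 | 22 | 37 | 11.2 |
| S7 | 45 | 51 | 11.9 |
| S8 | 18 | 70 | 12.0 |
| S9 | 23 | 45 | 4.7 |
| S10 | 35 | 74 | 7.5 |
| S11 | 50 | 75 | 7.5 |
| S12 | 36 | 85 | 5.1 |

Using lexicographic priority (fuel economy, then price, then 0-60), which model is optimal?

S3

First maximize fuel economy: best is 50, kept {S3, S4, S5, S11}.
Then minimize price: best is 19, kept {S3}.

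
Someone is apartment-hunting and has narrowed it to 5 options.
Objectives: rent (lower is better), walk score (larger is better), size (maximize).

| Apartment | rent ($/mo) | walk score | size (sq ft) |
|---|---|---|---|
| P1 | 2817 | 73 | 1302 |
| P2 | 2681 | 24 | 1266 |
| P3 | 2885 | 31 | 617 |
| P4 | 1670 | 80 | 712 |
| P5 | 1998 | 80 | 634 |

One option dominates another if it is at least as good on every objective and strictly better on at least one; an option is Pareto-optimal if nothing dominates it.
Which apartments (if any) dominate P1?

P2: worse on walk score (24 vs 73).
P3: worse on rent (2885 vs 2817).
P4: worse on size (712 vs 1302).
P5: worse on size (634 vs 1302).
No option dominates P1.

none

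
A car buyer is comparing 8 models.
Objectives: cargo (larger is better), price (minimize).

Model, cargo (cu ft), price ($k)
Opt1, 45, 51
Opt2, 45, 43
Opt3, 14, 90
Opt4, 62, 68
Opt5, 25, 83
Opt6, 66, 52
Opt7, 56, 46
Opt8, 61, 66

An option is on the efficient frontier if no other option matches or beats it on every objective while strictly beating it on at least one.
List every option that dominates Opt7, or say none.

Opt1: worse on cargo (45 vs 56).
Opt2: worse on cargo (45 vs 56).
Opt3: worse on cargo (14 vs 56).
Opt4: worse on price (68 vs 46).
Opt5: worse on cargo (25 vs 56).
Opt6: worse on price (52 vs 46).
Opt8: worse on price (66 vs 46).
No option dominates Opt7.

none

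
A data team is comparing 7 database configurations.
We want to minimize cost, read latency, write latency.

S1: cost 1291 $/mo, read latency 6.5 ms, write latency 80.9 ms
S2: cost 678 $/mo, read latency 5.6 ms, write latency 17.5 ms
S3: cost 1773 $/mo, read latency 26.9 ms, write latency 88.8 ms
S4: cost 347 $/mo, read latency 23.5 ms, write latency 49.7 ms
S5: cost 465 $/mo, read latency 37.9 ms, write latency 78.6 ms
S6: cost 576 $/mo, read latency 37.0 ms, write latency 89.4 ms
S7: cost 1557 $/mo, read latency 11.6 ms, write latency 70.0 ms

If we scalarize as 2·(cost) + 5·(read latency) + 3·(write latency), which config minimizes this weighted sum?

S4

S1: 2·1291 + 5·6.5 + 3·80.9 = 2857.2
S2: 2·678 + 5·5.6 + 3·17.5 = 1436.5
S3: 2·1773 + 5·26.9 + 3·88.8 = 3946.9
S4: 2·347 + 5·23.5 + 3·49.7 = 960.6
S5: 2·465 + 5·37.9 + 3·78.6 = 1355.3
S6: 2·576 + 5·37.0 + 3·89.4 = 1605.2
S7: 2·1557 + 5·11.6 + 3·70.0 = 3382.0
Lowest: S4 at 960.6.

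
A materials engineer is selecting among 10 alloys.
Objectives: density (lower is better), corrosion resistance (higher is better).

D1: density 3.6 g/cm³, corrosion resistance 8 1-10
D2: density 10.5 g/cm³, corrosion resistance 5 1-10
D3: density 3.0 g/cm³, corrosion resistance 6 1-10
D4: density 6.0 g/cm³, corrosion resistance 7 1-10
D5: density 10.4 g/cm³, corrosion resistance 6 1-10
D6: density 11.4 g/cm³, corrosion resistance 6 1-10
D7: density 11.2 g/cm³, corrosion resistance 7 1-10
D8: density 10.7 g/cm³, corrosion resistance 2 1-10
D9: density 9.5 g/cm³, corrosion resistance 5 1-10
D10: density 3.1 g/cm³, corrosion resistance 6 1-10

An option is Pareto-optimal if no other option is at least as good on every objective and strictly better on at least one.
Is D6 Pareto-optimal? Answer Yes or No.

D1 vs D6: density 3.6≤11.4, corrosion resistance 8≥6 — D1 is at least as good on every objective and strictly better on at least one, so D1 dominates D6.

No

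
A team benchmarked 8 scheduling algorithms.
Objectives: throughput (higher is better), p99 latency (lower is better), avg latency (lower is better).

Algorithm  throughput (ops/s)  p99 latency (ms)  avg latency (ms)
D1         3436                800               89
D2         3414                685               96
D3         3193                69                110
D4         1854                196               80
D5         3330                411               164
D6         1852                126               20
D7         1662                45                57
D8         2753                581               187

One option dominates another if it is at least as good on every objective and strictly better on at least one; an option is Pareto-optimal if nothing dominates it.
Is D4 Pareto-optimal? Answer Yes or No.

D1: worse on p99 latency (800 vs 196).
D2: worse on p99 latency (685 vs 196).
D3: worse on avg latency (110 vs 80).
D5: worse on p99 latency (411 vs 196).
D6: worse on throughput (1852 vs 1854).
D7: worse on throughput (1662 vs 1854).
D8: worse on p99 latency (581 vs 196).
No option is at least as good as D4 on every objective and strictly better on one.

Yes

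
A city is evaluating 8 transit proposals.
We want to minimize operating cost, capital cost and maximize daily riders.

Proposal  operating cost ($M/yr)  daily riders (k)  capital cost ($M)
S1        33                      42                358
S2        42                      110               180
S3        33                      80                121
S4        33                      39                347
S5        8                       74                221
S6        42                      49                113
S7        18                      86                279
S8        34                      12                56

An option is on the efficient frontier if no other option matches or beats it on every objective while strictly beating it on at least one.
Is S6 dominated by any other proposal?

S1: worse on daily riders (42 vs 49).
S2: worse on capital cost (180 vs 113).
S3: worse on capital cost (121 vs 113).
S4: worse on daily riders (39 vs 49).
S5: worse on capital cost (221 vs 113).
S7: worse on capital cost (279 vs 113).
S8: worse on daily riders (12 vs 49).
No option is at least as good as S6 on every objective and strictly better on one.

No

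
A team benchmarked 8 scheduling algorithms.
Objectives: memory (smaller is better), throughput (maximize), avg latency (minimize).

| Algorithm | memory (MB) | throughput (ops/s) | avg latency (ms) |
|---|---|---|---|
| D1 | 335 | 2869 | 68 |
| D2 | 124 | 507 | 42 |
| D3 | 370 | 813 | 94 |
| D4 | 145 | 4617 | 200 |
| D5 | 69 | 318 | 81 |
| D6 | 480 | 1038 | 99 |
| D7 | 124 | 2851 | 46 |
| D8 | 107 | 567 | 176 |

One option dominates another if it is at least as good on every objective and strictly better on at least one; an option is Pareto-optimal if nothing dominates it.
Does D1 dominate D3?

D1 vs D3: memory 335≤370, throughput 2869≥813, avg latency 68≤94 — D1 is at least as good on every objective with at least one strict improvement.

Yes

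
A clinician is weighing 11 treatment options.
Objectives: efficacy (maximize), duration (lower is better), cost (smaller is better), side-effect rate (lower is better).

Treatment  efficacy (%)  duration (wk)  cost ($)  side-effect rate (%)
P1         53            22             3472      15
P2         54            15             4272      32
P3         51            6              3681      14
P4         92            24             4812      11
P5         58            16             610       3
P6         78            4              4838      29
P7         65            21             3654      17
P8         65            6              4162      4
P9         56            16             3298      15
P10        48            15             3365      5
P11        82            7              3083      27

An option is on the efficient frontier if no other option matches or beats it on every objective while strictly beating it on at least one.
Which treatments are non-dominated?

P1: dominated by P5 (efficacy 58≥53, duration 16≤22, cost 610≤3472, side-effect rate 3≤15).
P2: dominated by P8 (efficacy 65≥54, duration 6≤15, cost 4162≤4272, side-effect rate 4≤32).
P3: not dominated.
P4: not dominated (best efficacy).
P5: not dominated (best cost).
P6: not dominated (best duration).
P7: not dominated.
P8: not dominated.
P9: dominated by P5 (efficacy 58≥56, duration 16≤16, cost 610≤3298, side-effect rate 3≤15).
P10: not dominated.
P11: not dominated.

P3, P4, P5, P6, P7, P8, P10, P11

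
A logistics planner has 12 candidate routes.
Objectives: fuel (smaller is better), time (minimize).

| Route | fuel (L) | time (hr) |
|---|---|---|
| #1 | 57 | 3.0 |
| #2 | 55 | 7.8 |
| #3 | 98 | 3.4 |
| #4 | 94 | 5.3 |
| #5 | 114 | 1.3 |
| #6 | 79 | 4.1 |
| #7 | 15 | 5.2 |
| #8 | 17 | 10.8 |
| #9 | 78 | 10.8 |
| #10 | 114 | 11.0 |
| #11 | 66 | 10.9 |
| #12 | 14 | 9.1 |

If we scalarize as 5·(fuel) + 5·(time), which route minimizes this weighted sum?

#1: 5·57 + 5·3.0 = 300.0
#2: 5·55 + 5·7.8 = 314.0
#3: 5·98 + 5·3.4 = 507.0
#4: 5·94 + 5·5.3 = 496.5
#5: 5·114 + 5·1.3 = 576.5
#6: 5·79 + 5·4.1 = 415.5
#7: 5·15 + 5·5.2 = 101.0
#8: 5·17 + 5·10.8 = 139.0
#9: 5·78 + 5·10.8 = 444.0
#10: 5·114 + 5·11.0 = 625.0
#11: 5·66 + 5·10.9 = 384.5
#12: 5·14 + 5·9.1 = 115.5
Lowest: #7 at 101.0.

#7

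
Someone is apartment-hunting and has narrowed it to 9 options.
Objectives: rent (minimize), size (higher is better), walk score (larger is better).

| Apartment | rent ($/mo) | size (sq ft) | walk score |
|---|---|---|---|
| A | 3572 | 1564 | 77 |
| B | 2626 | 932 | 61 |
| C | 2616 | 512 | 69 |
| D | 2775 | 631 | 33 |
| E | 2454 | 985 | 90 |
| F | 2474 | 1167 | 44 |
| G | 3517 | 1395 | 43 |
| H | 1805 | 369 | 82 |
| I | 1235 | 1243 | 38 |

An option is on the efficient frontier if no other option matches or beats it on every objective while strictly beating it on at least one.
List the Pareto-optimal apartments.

A: not dominated (best size).
B: dominated by E (rent 2454≤2626, size 985≥932, walk score 90≥61).
C: dominated by E (rent 2454≤2616, size 985≥512, walk score 90≥69).
D: dominated by B (rent 2626≤2775, size 932≥631, walk score 61≥33).
E: not dominated (best walk score).
F: not dominated.
G: not dominated.
H: not dominated.
I: not dominated (best rent).

A, E, F, G, H, I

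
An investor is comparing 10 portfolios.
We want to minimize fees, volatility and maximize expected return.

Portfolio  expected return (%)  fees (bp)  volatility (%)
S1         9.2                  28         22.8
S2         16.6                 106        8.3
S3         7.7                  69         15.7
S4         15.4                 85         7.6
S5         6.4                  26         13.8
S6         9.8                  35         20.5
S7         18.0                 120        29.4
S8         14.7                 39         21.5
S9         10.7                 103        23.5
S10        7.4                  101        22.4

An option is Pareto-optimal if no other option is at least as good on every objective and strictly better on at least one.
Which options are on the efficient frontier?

S1, S2, S3, S4, S5, S6, S7, S8

S1: not dominated.
S2: not dominated.
S3: not dominated.
S4: not dominated (best volatility).
S5: not dominated (best fees).
S6: not dominated.
S7: not dominated (best expected return).
S8: not dominated.
S9: dominated by S4 (expected return 15.4≥10.7, fees 85≤103, volatility 7.6≤23.5).
S10: dominated by S3 (expected return 7.7≥7.4, fees 69≤101, volatility 15.7≤22.4).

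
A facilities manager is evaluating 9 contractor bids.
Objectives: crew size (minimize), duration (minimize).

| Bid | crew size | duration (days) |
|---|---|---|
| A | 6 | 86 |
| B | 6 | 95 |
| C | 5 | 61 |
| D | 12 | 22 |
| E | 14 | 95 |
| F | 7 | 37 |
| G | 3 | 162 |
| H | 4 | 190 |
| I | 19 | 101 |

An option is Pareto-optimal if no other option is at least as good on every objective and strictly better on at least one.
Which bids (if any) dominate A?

C

C: crew size 5≤6, duration 61≤86 — dominates A.
Others (B, D, E, F, G, H, I) are each worse than A on at least one objective.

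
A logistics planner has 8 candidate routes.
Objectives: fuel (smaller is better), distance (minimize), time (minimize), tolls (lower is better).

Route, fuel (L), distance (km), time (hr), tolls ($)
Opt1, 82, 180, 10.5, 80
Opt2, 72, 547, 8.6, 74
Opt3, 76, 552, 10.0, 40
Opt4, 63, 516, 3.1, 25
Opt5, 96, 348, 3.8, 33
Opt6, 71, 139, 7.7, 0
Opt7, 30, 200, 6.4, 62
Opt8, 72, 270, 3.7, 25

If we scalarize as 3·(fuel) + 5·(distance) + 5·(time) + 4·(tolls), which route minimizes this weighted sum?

Opt6

Opt1: 3·82 + 5·180 + 5·10.5 + 4·80 = 1518.5
Opt2: 3·72 + 5·547 + 5·8.6 + 4·74 = 3290.0
Opt3: 3·76 + 5·552 + 5·10.0 + 4·40 = 3198.0
Opt4: 3·63 + 5·516 + 5·3.1 + 4·25 = 2884.5
Opt5: 3·96 + 5·348 + 5·3.8 + 4·33 = 2179.0
Opt6: 3·71 + 5·139 + 5·7.7 + 4·0 = 946.5
Opt7: 3·30 + 5·200 + 5·6.4 + 4·62 = 1370.0
Opt8: 3·72 + 5·270 + 5·3.7 + 4·25 = 1684.5
Lowest: Opt6 at 946.5.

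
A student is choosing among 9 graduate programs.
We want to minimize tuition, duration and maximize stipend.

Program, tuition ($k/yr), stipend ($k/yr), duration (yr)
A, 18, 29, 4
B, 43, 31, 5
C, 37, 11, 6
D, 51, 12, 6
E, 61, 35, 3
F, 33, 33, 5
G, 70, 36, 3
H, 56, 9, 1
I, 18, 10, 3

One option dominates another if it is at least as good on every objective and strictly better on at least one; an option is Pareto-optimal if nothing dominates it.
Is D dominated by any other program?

A vs D: tuition 18≤51, stipend 29≥12, duration 4≤6 — A is at least as good on every objective and strictly better on at least one, so A dominates D.

Yes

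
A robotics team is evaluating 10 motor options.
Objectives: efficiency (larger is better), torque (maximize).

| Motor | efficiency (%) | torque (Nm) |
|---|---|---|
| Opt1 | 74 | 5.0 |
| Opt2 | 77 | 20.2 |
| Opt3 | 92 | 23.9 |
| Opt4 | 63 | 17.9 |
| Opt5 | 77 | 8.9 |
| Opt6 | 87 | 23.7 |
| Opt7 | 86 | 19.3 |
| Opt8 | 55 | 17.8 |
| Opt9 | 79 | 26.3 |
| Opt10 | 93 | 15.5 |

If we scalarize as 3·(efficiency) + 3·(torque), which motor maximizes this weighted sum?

Opt3

Opt1: 3·74 + 3·5.0 = 237.0
Opt2: 3·77 + 3·20.2 = 291.6
Opt3: 3·92 + 3·23.9 = 347.7
Opt4: 3·63 + 3·17.9 = 242.7
Opt5: 3·77 + 3·8.9 = 257.7
Opt6: 3·87 + 3·23.7 = 332.1
Opt7: 3·86 + 3·19.3 = 315.9
Opt8: 3·55 + 3·17.8 = 218.4
Opt9: 3·79 + 3·26.3 = 315.9
Opt10: 3·93 + 3·15.5 = 325.5
Highest: Opt3 at 347.7.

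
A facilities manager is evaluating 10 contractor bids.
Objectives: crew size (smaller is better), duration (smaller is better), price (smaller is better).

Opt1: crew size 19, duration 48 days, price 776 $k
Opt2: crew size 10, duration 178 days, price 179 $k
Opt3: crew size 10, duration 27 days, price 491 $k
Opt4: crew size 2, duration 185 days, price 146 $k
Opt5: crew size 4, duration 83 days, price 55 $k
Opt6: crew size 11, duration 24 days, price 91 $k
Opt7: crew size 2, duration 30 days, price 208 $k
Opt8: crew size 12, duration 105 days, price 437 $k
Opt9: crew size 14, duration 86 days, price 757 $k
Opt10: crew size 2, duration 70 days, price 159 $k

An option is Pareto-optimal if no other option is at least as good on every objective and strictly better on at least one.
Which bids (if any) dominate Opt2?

Opt5: crew size 4≤10, duration 83≤178, price 55≤179 — dominates Opt2.
Opt10: crew size 2≤10, duration 70≤178, price 159≤179 — dominates Opt2.
Others (Opt1, Opt3, Opt4, Opt6, Opt7, Opt8, Opt9) are each worse than Opt2 on at least one objective.

Opt5, Opt10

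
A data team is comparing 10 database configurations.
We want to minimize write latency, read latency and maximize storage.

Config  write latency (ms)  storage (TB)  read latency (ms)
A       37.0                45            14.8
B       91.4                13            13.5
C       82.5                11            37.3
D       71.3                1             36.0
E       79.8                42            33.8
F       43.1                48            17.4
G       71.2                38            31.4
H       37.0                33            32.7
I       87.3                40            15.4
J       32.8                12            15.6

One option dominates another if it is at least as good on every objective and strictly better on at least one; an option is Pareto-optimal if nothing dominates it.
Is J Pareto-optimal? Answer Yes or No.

A: worse on write latency (37.0 vs 32.8).
B: worse on write latency (91.4 vs 32.8).
C: worse on write latency (82.5 vs 32.8).
D: worse on write latency (71.3 vs 32.8).
E: worse on write latency (79.8 vs 32.8).
F: worse on write latency (43.1 vs 32.8).
G: worse on write latency (71.2 vs 32.8).
H: worse on write latency (37.0 vs 32.8).
I: worse on write latency (87.3 vs 32.8).
No option is at least as good as J on every objective and strictly better on one.

Yes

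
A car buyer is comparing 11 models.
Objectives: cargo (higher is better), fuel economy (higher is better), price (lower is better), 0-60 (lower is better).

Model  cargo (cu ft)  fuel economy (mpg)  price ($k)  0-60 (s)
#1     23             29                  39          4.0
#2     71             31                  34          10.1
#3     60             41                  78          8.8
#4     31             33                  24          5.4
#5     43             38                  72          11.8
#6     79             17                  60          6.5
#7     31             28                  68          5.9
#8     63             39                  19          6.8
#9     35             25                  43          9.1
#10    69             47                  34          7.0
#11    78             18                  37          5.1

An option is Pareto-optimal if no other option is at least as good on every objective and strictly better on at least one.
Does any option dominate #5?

Yes

#8 vs #5: cargo 63≥43, fuel economy 39≥38, price 19≤72, 0-60 6.8≤11.8 — #8 is at least as good on every objective and strictly better on at least one, so #8 dominates #5.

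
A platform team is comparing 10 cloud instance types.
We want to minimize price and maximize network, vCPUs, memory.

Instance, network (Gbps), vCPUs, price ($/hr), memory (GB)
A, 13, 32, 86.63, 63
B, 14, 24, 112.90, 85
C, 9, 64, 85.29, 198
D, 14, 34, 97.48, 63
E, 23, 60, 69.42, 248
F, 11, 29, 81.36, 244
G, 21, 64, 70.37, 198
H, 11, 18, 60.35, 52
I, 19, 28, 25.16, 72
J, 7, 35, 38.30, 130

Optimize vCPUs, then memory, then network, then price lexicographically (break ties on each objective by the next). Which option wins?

G

First maximize vCPUs: best is 64, kept {C, G}.
Then maximize memory: best is 198, kept {C, G}.
Then maximize network: best is 21, kept {G}.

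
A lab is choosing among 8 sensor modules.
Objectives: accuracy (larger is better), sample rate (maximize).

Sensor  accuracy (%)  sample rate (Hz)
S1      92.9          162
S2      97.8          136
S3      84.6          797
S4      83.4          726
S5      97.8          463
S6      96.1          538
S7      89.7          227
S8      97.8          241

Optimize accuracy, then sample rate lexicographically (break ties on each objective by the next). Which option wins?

First maximize accuracy: best is 97.8, kept {S2, S5, S8}.
Then maximize sample rate: best is 463, kept {S5}.

S5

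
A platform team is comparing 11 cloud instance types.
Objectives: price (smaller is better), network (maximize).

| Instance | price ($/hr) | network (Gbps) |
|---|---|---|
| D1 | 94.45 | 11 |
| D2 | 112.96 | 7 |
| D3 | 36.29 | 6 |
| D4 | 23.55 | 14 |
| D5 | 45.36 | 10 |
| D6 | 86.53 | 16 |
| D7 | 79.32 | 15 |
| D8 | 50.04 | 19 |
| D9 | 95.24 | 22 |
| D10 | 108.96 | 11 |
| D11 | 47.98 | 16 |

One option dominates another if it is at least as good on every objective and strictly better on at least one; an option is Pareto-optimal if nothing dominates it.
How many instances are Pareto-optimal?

D1: dominated by D4 (price 23.55≤94.45, network 14≥11).
D2: dominated by D1 (price 94.45≤112.96, network 11≥7).
D3: dominated by D4 (price 23.55≤36.29, network 14≥6).
D4: not dominated (best price).
D5: dominated by D4 (price 23.55≤45.36, network 14≥10).
D6: dominated by D8 (price 50.04≤86.53, network 19≥16).
D7: dominated by D8 (price 50.04≤79.32, network 19≥15).
D8: not dominated.
D9: not dominated (best network).
D10: dominated by D1 (price 94.45≤108.96, network 11≥11).
D11: not dominated.
Pareto-optimal: D4, D8, D9, D11 → 4.

4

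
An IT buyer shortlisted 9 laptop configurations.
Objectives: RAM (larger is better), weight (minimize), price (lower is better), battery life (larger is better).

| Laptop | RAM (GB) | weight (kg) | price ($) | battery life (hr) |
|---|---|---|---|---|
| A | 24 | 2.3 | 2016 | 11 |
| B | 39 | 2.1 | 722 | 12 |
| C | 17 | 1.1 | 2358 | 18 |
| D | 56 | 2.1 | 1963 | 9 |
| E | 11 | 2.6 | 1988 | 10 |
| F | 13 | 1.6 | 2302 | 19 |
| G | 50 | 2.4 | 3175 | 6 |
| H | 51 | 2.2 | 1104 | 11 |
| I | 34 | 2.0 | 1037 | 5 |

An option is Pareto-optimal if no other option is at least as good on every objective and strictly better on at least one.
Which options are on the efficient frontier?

A: dominated by B (RAM 39≥24, weight 2.1≤2.3, price 722≤2016, battery life 12≥11).
B: not dominated (best price).
C: not dominated (best weight).
D: not dominated (best RAM).
E: dominated by B (RAM 39≥11, weight 2.1≤2.6, price 722≤1988, battery life 12≥10).
F: not dominated (best battery life).
G: dominated by D (RAM 56≥50, weight 2.1≤2.4, price 1963≤3175, battery life 9≥6).
H: not dominated.
I: not dominated.

B, C, D, F, H, I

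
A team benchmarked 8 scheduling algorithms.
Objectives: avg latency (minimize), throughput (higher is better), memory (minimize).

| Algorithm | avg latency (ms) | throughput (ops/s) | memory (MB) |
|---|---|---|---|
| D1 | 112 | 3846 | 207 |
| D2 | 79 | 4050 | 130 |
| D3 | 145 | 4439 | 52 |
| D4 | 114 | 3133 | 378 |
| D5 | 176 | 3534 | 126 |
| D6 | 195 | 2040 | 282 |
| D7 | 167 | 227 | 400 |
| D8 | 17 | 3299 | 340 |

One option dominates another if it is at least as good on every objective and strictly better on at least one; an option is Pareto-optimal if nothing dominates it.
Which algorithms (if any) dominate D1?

D2

D2: avg latency 79≤112, throughput 4050≥3846, memory 130≤207 — dominates D1.
Others (D3, D4, D5, D6, D7, D8) are each worse than D1 on at least one objective.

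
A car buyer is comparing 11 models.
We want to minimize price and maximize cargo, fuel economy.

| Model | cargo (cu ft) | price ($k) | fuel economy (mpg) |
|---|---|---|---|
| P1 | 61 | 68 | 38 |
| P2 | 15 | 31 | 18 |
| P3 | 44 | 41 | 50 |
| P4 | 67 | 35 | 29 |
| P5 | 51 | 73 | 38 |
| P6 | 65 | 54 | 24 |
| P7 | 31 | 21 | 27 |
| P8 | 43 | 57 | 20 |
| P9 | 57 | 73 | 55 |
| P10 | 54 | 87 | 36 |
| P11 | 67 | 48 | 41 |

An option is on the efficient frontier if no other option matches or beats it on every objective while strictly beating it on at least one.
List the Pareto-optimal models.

P3, P4, P7, P9, P11

P1: dominated by P11 (cargo 67≥61, price 48≤68, fuel economy 41≥38).
P2: dominated by P7 (cargo 31≥15, price 21≤31, fuel economy 27≥18).
P3: not dominated.
P4: not dominated.
P5: dominated by P1 (cargo 61≥51, price 68≤73, fuel economy 38≥38).
P6: dominated by P4 (cargo 67≥65, price 35≤54, fuel economy 29≥24).
P7: not dominated (best price).
P8: dominated by P3 (cargo 44≥43, price 41≤57, fuel economy 50≥20).
P9: not dominated (best fuel economy).
P10: dominated by P1 (cargo 61≥54, price 68≤87, fuel economy 38≥36).
P11: not dominated.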